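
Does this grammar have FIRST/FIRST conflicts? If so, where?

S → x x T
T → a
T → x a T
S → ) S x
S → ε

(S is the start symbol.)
A FIRST/FIRST conflict occurs when two productions N → α and N → β for the same non-terminal have FIRST(α) ∩ FIRST(β) ≠ ∅ (with ε ∈ FIRST of a nullable right-hand side, so two nullable alternatives also conflict).

Productions for S:
  S → x x T: FIRST = { 'x' }
  S → ) S x: FIRST = { ')' }
  S → ε: FIRST = { ε }
Productions for T:
  T → a: FIRST = { 'a' }
  T → x a T: FIRST = { 'x' }

All alternatives of each non-terminal have pairwise disjoint FIRST sets.

Answer: No FIRST/FIRST conflicts.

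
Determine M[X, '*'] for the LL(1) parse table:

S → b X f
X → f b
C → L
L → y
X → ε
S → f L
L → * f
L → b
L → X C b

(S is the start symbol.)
To find M[X, '*'], we find productions for X where '*' is in the predict set (PREDICT(N → α) = (FIRST(α) \ {ε}) ∪ (FOLLOW(N) if α ⇒* ε)).

Relevant sets:
  FOLLOW(X) = { '*', 'b', 'f', 'y' }

X → f b: PREDICT = { 'f' }
X → ε: PREDICT = { '*', 'b', 'f', 'y' }
  '*' is in predict set, so this production goes in M[X, '*']

M[X, '*'] = X → ε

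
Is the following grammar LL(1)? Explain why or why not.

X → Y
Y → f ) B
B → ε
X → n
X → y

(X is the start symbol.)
Yes, the grammar is LL(1).

A grammar is LL(1) if for each non-terminal N with multiple productions, the predict sets of those productions are pairwise disjoint, where PREDICT(N → α) = (FIRST(α) \ {ε}) ∪ (FOLLOW(N) if α ⇒* ε).

Relevant sets:
  FIRST(Y) = { 'f' }

For X:
  PREDICT(X → Y) = { 'f' }
  PREDICT(X → n) = { 'n' }
  PREDICT(X → y) = { 'y' }
Y, B have a single production, so nothing to check there.

All predict sets are disjoint. The grammar IS LL(1).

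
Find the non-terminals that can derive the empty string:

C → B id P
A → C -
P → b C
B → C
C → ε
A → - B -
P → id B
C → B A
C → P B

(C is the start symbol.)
{ 'B', 'C' }

A non-terminal is nullable if it can derive ε (the empty string): either it has an ε-production, or it has a production whose right-hand side consists entirely of nullable non-terminals.

ε-productions: C → ε
So C is immediately nullable.
B → C: every symbol on the right is nullable, so B is nullable too.
No further non-terminal can be added: every production for the remaining non-terminals contains a terminal or a non-nullable non-terminal.
Nullable = { 'B', 'C' }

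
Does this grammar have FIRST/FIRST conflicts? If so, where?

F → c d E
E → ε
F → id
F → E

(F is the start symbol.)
A FIRST/FIRST conflict occurs when two productions N → α and N → β for the same non-terminal have FIRST(α) ∩ FIRST(β) ≠ ∅ (with ε ∈ FIRST of a nullable right-hand side, so two nullable alternatives also conflict).

FIRST sets of the non-terminals at (or reachable through a nullable prefix from) the front of some alternative:
  FIRST(E) = { ε }

Productions for F:
  F → c d E: FIRST = { 'c' }
  F → id: FIRST = { 'id' }
  F → E: FIRST = { ε }
E has only one production, so no FIRST/FIRST conflict is possible there.

All alternatives of each non-terminal have pairwise disjoint FIRST sets.

Answer: No FIRST/FIRST conflicts.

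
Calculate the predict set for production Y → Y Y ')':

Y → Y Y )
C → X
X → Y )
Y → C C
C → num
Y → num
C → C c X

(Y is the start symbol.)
PREDICT(Y → Y Y ')') = (FIRST(RHS) \ {ε}) ∪ (FOLLOW(Y) if ε ∈ FIRST(RHS), i.e. RHS ⇒* ε)
FIRST(Y) = { 'num' }
FIRST(Y Y ')') = { 'num' }
ε ∉ FIRST(Y Y ')'), so FOLLOW(Y) is not added.
PREDICT(Y → Y Y ')') = { 'num' }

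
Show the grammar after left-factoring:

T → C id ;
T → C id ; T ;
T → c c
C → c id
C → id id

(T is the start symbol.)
Left-factoring transforms A → αβ₁ | αβ₂ into A → αA' and A' → β₁ | β₂
(α is the longest common prefix among the alternatives). Repeat until
no nonterminal has two alternatives with a common prefix.

Round 1: T has alternatives sharing prefix 'C id ;'. Introduce T': T → C id ; T'
  Add: T' → ε
  Add: T' → T ;

No remaining common prefixes — done.

Resulting grammar:
T → C id ; T'
T' → ε
T' → T ;
T → c c
C → c id
C → id id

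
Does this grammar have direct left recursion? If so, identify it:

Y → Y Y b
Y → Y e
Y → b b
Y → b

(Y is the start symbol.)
Direct left recursion occurs when N → N α for some non-terminal N (the right-hand side begins with the left-hand side itself).

Y → Y Y b: LEFT RECURSIVE (starts with Y)
Y → Y e: LEFT RECURSIVE (starts with Y)
Y → b b: starts with b
Y → b: starts with b

The grammar has direct left recursion on: Y.

Answer: Yes, Y is left-recursive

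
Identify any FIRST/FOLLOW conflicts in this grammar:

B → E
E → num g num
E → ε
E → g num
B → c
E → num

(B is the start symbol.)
Nullable non-terminals: B, E.
FIRST sets used below: FIRST(E) = { 'g', 'num', ε }

B: nullable alternative(s) B → E; FOLLOW(B) = { $ }
  B → E: FIRST \ {ε} = { 'g', 'num' } — this is the only nullable alternative, skip
  B → c: FIRST \ {ε} = { 'c' } — disjoint from FOLLOW(B)

E: nullable alternative(s) E → ε; FOLLOW(E) = { $ }
  E → num g num: FIRST \ {ε} = { 'num' } — disjoint from FOLLOW(E)
  E → ε: FIRST \ {ε} = { } — this is the only nullable alternative, skip
  E → g num: FIRST \ {ε} = { 'g' } — disjoint from FOLLOW(E)
  E → num: FIRST \ {ε} = { 'num' } — disjoint from FOLLOW(E)

No FIRST/FOLLOW conflicts found.

Answer: No FIRST/FOLLOW conflicts.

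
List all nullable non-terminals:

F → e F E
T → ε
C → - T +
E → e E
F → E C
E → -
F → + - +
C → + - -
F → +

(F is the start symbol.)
{ 'T' }

ε-productions: T → ε
So T is immediately nullable.
No further non-terminal can be added: every production for the remaining non-terminals contains a terminal or a non-nullable non-terminal.
Nullable = { 'T' }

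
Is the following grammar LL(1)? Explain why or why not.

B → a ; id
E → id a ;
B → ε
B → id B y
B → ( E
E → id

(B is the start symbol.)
Relevant sets:
  FOLLOW(B) = { $, 'y' }

For B:
  PREDICT(B → a ';' id) = { 'a' }
  PREDICT(B → ε) = { $, 'y' }
  PREDICT(B → id B y) = { 'id' }
  PREDICT(B → '(' E) = { '(' }
For E:
  PREDICT(E → id a ';') = { 'id' }
  PREDICT(E → id) = { 'id' }

Conflict found: Predict set conflict for E: { 'id' }
The grammar is NOT LL(1).

Answer: No. Predict set conflict for E: { 'id' }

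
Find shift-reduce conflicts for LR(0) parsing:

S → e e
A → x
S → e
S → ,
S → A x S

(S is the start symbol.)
Yes — I4: [S → e .] vs [S → e . e]

A shift-reduce conflict occurs when an LR(0) state has both:
  - a complete (reduce) item [A → α .] (dot at the end), and
  - a shift item [B → β . c γ] (dot before a terminal).

Augment with S' → S and build the canonical LR(0) collection (I0 = CLOSURE({[S' → . S]}), then GOTO on every symbol after a dot until no new states appear). It has 9 states:
  I0: { [A → . x], [S → . ,], [S → . A x S], [S → . e e], [S → . e], [S' → . S] }  — shift
  I1: { [S → , .] }  — reduce
  I2: { [S → A . x S] }  — shift
  I3: { [S' → S .] }  — accept
  I4: { [S → e . e], [S → e .] }  — shift, reduce
  I5: { [A → x .] }  — reduce
  I6: { [S → e e .] }  — reduce
  I7: { [A → . x], [S → . ,], [S → . A x S], [S → . e e], [S → . e], [S → A x . S] }  — shift
  I8: { [S → A x S .] }  — reduce

I4 contains reduce item [S → e .] and shift item [S → e . e] — shift-reduce conflict.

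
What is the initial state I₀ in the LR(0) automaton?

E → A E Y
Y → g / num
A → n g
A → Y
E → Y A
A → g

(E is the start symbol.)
First, augment the grammar with E' → E
I₀ = CLOSURE({ [E' → . E] }):
  [E' → . E] has the dot before E: add [E → . A E Y], [E → . Y A]
  [E → . A E Y] has the dot before A: add [A → . n g], [A → . Y], [A → . g]
  [E → . Y A] has the dot before Y: add [Y → . g / num]
No further items can be added.

I₀ = { [A → . Y], [A → . g], [A → . n g], [E → . A E Y], [E → . Y A], [E' → . E], [Y → . g / num] }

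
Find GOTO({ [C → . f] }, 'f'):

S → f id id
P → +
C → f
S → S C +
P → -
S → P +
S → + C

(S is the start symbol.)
GOTO(I, 'f') = CLOSURE({ [A → αX.β] : [A → α.Xβ] ∈ I, X = 'f' })

Items with dot before 'f', with the dot advanced:
  [C → . f] → [C → f .]
Closure adds nothing (no advanced item has the dot before a non-terminal).

GOTO = { [C → f .] }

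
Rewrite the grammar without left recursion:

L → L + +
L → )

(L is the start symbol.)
L is directly left-recursive. The standard transformation for
  A → A α₁ | ... | A α_m | β₁ | ... | β_n
is
  A  → β₁ A' | ... | β_n A'
  A' → α₁ A' | ... | α_m A' | ε

L → ) becomes L → ) L'
L → L + + becomes L' → + + L'
Add L' → ε

Resulting grammar:
L → ) L'
L' → + + L'
L' → ε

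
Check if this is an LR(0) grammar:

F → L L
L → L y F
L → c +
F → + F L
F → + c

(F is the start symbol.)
No. Shift-reduce conflict between [F → L L .] and [L → L . y F]

A grammar is LR(0) if no state in the canonical LR(0) collection has:
  - both a shift item (dot before a terminal) and a complete item (shift-reduce conflict), or
  - two or more complete items (reduce-reduce conflict; the accept item [F' → F .] counts as a complete item here).

Augment with F' → F and build the canonical LR(0) collection (I0 = CLOSURE({[F' → . F]}), then GOTO on every symbol after a dot until no new states appear). It has 12 states:
  I0: { [F → . + F L], [F → . + c], [F → . L L], [F' → . F], [L → . L y F], [L → . c +] }  — shift
  I1: { [F → + . F L], [F → + . c], [F → . + F L], [F → . + c], [F → . L L], [L → . L y F], [L → . c +] }  — shift
  I2: { [F' → F .] }  — accept
  I3: { [F → L . L], [L → . L y F], [L → . c +], [L → L . y F] }  — shift
  I4: { [L → c . +] }  — shift
  I5: { [L → c + .] }  — reduce
  I6: { [F → L L .], [L → L . y F] }  — shift, reduce
  I7: { [F → . + F L], [F → . + c], [F → . L L], [L → . L y F], [L → . c +], [L → L y . F] }  — shift
  I8: { [L → L y F .] }  — reduce
  I9: { [F → + F . L], [L → . L y F], [L → . c +] }  — shift
  I10: { [F → + c .], [L → c . +] }  — shift, reduce
  I11: { [F → + F L .], [L → L . y F] }  — shift, reduce

Conflict in state I6:
  Shift-reduce conflict between [F → L L .] and [L → L . y F]
So the grammar is NOT LR(0).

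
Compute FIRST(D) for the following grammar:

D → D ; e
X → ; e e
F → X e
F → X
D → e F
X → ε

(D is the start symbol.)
To compute FIRST(D), examine every production with D on the left-hand side, reading each right-hand side left to right until a non-nullable symbol is reached.

From D → D ; e:
  - D is the symbol being defined: contributes nothing new
    D is not nullable, so stop
From D → e F:
  - e is a terminal: add 'e' and stop

Collecting: FIRST(D) = { 'e' }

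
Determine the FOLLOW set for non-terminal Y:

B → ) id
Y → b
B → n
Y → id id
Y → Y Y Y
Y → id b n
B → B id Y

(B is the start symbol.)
To compute FOLLOW(Y), find every occurrence of Y on a right-hand side N → α Y β: add FIRST(β) \ {ε}, and if β is empty or nullable also add FOLLOW(N). Iterate to a fixed point.

In Y → Y Y Y: Y is followed by Y Y, add FIRST(Y Y) \ {ε} = { 'b', 'id' }
In Y → Y Y Y: Y is followed by Y, add FIRST(Y) \ {ε} = { 'b', 'id' }
In Y → Y Y Y: Y is at the end; this adds FOLLOW(Y) to itself — nothing new
In B → B id Y: Y is at the end, add FOLLOW(B)

The FOLLOW sets referred to above (computed the same way, to a fixed point):
  FOLLOW(B) = { $, 'id' }

Taking the union: FOLLOW(Y) = { $, 'b', 'id' }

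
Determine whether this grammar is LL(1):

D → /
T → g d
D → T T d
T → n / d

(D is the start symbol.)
Relevant sets:
  FIRST(T) = { 'g', 'n' }

For D:
  PREDICT(D → '/') = { '/' }
  PREDICT(D → T T d) = { 'g', 'n' }
For T:
  PREDICT(T → g d) = { 'g' }
  PREDICT(T → n '/' d) = { 'n' }

All predict sets are disjoint. The grammar IS LL(1).

Answer: Yes, the grammar is LL(1).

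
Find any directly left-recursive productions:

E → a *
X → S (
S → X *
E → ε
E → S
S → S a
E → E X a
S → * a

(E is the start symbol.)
Yes, S, E are left-recursive

E → a *: starts with a
X → S (: starts with S
S → X *: starts with X
E → ε: starts with ε
E → S: starts with S
S → S a: LEFT RECURSIVE (starts with S)
E → E X a: LEFT RECURSIVE (starts with E)
S → * a: starts with '*'

The grammar has direct left recursion on: S, E.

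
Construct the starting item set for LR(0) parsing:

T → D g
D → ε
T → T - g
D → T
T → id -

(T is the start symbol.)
{ [D → . T], [D → .], [T → . D g], [T → . T - g], [T → . id -], [T' → . T] }

First, augment the grammar with T' → T
I₀ = CLOSURE({ [T' → . T] }):
  [T' → . T] has the dot before T: add [T → . D g], [T → . T - g], [T → . id -]
  [T → . D g] has the dot before D: add [D → .], [D → . T]
No further items can be added.

I₀ = { [D → . T], [D → .], [T → . D g], [T → . T - g], [T → . id -], [T' → . T] }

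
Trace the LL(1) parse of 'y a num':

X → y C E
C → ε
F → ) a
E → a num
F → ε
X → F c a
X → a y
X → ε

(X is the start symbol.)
Stack is shown with the top on the left.

Stack    Input      Action
--------------------------
X $      y a num $  output X → y C E
y C E $  y a num $  match 'y'
C E $    a num $    output C → ε
E $      a num $    output E → a num
a num $  a num $    match 'a'
num $    num $      match 'num'
$        $          accept

The string is accepted.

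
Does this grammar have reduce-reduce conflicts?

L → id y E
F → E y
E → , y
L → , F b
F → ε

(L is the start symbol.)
No reduce-reduce conflicts

Augment with L' → L and build the canonical LR(0) collection (I0 = CLOSURE({[L' → . L]}), then GOTO on every symbol after a dot until no new states appear). It has 12 states:
  I0: { [L → . , F b], [L → . id y E], [L' → . L] }  — shift
  I1: { [E → . , y], [F → . E y], [F → .], [L → , . F b] }  — shift, reduce
  I2: { [L' → L .] }  — accept
  I3: { [L → id . y E] }  — shift
  I4: { [E → . , y], [L → id y . E] }  — shift
  I5: { [E → , . y] }  — shift
  I6: { [L → id y E .] }  — reduce
  I7: { [E → , y .] }  — reduce
  I8: { [F → E . y] }  — shift
  I9: { [L → , F . b] }  — shift
  I10: { [L → , F b .] }  — reduce
  I11: { [F → E y .] }  — reduce

No state contains more than one complete item.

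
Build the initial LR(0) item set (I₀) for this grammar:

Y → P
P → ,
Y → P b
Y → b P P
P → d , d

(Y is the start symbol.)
{ [P → . ,], [P → . d , d], [Y → . P b], [Y → . P], [Y → . b P P], [Y' → . Y] }

First, augment the grammar with Y' → Y
I₀ = CLOSURE({ [Y' → . Y] }):
  [Y' → . Y] has the dot before Y: add [Y → . P], [Y → . P b], [Y → . b P P]
  [Y → . P] has the dot before P: add [P → . ,], [P → . d , d]
No further items can be added.

I₀ = { [P → . ,], [P → . d , d], [Y → . P b], [Y → . P], [Y → . b P P], [Y' → . Y] }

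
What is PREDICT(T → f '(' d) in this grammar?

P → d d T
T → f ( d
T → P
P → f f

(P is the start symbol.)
PREDICT(T → f '(' d) = (FIRST(RHS) \ {ε}) ∪ (FOLLOW(T) if ε ∈ FIRST(RHS), i.e. RHS ⇒* ε)
FIRST(f '(' d) = { 'f' }
ε ∉ FIRST(f '(' d), so FOLLOW(T) is not added.
PREDICT(T → f '(' d) = { 'f' }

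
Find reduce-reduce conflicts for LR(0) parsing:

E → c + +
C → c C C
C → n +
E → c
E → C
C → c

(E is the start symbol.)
Yes — I3: [C → c .] vs [E → c .]

Augment with E' → E and build the canonical LR(0) collection (I0 = CLOSURE({[E' → . E]}), then GOTO on every symbol after a dot until no new states appear). It has 11 states:
  I0: { [C → . c C C], [C → . c], [C → . n +], [E → . C], [E → . c + +], [E → . c], [E' → . E] }  — shift
  I1: { [E → C .] }  — reduce
  I2: { [E' → E .] }  — accept
  I3: { [C → . c C C], [C → . c], [C → . n +], [C → c . C C], [C → c .], [E → c . + +], [E → c .] }  — shift, 2 reduces
  I4: { [C → n . +] }  — shift
  I5: { [C → n + .] }  — reduce
  I6: { [E → c + . +] }  — shift
  I7: { [C → . c C C], [C → . c], [C → . n +], [C → c C . C] }  — shift
  I8: { [C → . c C C], [C → . c], [C → . n +], [C → c . C C], [C → c .] }  — shift, reduce
  I9: { [C → c C C .] }  — reduce
  I10: { [E → c + + .] }  — reduce

I3 contains complete items [C → c .], [E → c .] — reduce-reduce conflict.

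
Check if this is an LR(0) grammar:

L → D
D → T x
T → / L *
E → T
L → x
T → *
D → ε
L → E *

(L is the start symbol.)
A grammar is LR(0) if no state in the canonical LR(0) collection has:
  - both a shift item (dot before a terminal) and a complete item (shift-reduce conflict), or
  - two or more complete items (reduce-reduce conflict; the accept item [L' → L .] counts as a complete item here).

Augment with L' → L and build the canonical LR(0) collection (I0 = CLOSURE({[L' → . L]}), then GOTO on every symbol after a dot until no new states appear). It has 12 states:
  I0: { [D → . T x], [D → .], [E → . T], [L → . D], [L → . E *], [L → . x], [L' → . L], [T → . *], [T → . / L *] }  — shift, reduce
  I1: { [T → * .] }  — reduce
  I2: { [D → . T x], [D → .], [E → . T], [L → . D], [L → . E *], [L → . x], [T → . *], [T → . / L *], [T → / . L *] }  — shift, reduce
  I3: { [L → D .] }  — reduce
  I4: { [L → E . *] }  — shift
  I5: { [L' → L .] }  — accept
  I6: { [D → T . x], [E → T .] }  — shift, reduce
  I7: { [L → x .] }  — reduce
  I8: { [D → T x .] }  — reduce
  I9: { [L → E * .] }  — reduce
  I10: { [T → / L . *] }  — shift
  I11: { [T → / L * .] }  — reduce

Conflict in state I0:
  Shift-reduce conflict between [D → .] and [L → . x]
So the grammar is NOT LR(0).

Answer: No. Shift-reduce conflict between [D → .] and [L → . x]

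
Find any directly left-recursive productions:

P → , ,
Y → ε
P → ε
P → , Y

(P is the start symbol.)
No direct left recursion

Direct left recursion occurs when N → N α for some non-terminal N (the right-hand side begins with the left-hand side itself).

P → , ,: starts with ','
Y → ε: starts with ε
P → ε: starts with ε
P → , Y: starts with ','

No direct left recursion found.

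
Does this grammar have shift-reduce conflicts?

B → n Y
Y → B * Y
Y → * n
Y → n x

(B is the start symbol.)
Augment with B' → B and build the canonical LR(0) collection (I0 = CLOSURE({[B' → . B]}), then GOTO on every symbol after a dot until no new states appear). It has 11 states:
  I0: { [B → . n Y], [B' → . B] }  — shift
  I1: { [B' → B .] }  — accept
  I2: { [B → . n Y], [B → n . Y], [Y → . * n], [Y → . B * Y], [Y → . n x] }  — shift
  I3: { [Y → * . n] }  — shift
  I4: { [Y → B . * Y] }  — shift
  I5: { [B → n Y .] }  — reduce
  I6: { [B → . n Y], [B → n . Y], [Y → . * n], [Y → . B * Y], [Y → . n x], [Y → n . x] }  — shift
  I7: { [Y → n x .] }  — reduce
  I8: { [B → . n Y], [Y → . * n], [Y → . B * Y], [Y → . n x], [Y → B * . Y] }  — shift
  I9: { [Y → B * Y .] }  — reduce
  I10: { [Y → * n .] }  — reduce

No state contains both a complete item and a shift item.

Answer: No shift-reduce conflicts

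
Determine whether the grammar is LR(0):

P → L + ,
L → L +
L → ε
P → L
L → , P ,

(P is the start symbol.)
A grammar is LR(0) if no state in the canonical LR(0) collection has:
  - both a shift item (dot before a terminal) and a complete item (shift-reduce conflict), or
  - two or more complete items (reduce-reduce conflict; the accept item [P' → P .] counts as a complete item here).

Augment with P' → P and build the canonical LR(0) collection (I0 = CLOSURE({[P' → . P]}), then GOTO on every symbol after a dot until no new states appear). It has 8 states:
  I0: { [L → . , P ,], [L → . L +], [L → .], [P → . L + ,], [P → . L], [P' → . P] }  — shift, reduce
  I1: { [L → , . P ,], [L → . , P ,], [L → . L +], [L → .], [P → . L + ,], [P → . L] }  — shift, reduce
  I2: { [L → L . +], [P → L . + ,], [P → L .] }  — shift, reduce
  I3: { [P' → P .] }  — accept
  I4: { [L → L + .], [P → L + . ,] }  — shift, reduce
  I5: { [P → L + , .] }  — reduce
  I6: { [L → , P . ,] }  — shift
  I7: { [L → , P , .] }  — reduce

Conflict in state I0:
  Shift-reduce conflict between [L → .] and [L → . , P ,]
So the grammar is NOT LR(0).

Answer: No. Shift-reduce conflict between [L → .] and [L → . , P ,]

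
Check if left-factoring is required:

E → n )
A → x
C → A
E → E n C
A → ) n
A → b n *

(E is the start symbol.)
Left-factoring is needed when two productions for the same non-terminal
share a common prefix on the right-hand side.

Productions for E:
  E → n )
  E → E n C
Productions for A:
  A → x
  A → ) n
  A → b n *

No common prefixes found.

Answer: No, left-factoring is not needed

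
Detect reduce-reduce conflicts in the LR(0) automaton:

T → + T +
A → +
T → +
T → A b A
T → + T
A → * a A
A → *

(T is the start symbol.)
Augment with T' → T and build the canonical LR(0) collection (I0 = CLOSURE({[T' → . T]}), then GOTO on every symbol after a dot until no new states appear). It has 12 states:
  I0: { [A → . * a A], [A → . *], [A → . +], [T → . + T +], [T → . + T], [T → . +], [T → . A b A], [T' → . T] }  — shift
  I1: { [A → * . a A], [A → * .] }  — shift, reduce
  I2: { [A → + .], [A → . * a A], [A → . *], [A → . +], [T → + . T +], [T → + . T], [T → + .], [T → . + T +], [T → . + T], [T → . +], [T → . A b A] }  — shift, 2 reduces
  I3: { [T → A . b A] }  — shift
  I4: { [T' → T .] }  — accept
  I5: { [A → . * a A], [A → . *], [A → . +], [T → A b . A] }  — shift
  I6: { [A → + .] }  — reduce
  I7: { [T → A b A .] }  — reduce
  I8: { [T → + T . +], [T → + T .] }  — shift, reduce
  I9: { [T → + T + .] }  — reduce
  I10: { [A → * a . A], [A → . * a A], [A → . *], [A → . +] }  — shift
  I11: { [A → * a A .] }  — reduce

I2 contains complete items [A → + .], [T → + .] — reduce-reduce conflict.

Answer: Yes — I2: [A → + .] vs [T → + .]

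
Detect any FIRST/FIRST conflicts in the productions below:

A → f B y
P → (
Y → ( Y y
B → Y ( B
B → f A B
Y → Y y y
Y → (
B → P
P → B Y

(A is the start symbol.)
Yes. P → '(' / P → B Y on { '(' }; Y → '(' Y y / Y → Y y y on { '(' }; Y → '(' Y y / Y → '(' on { '(' }; Y → Y y y / Y → '(' on { '(' }; B → Y '(' B / B → P on { '(' }; B → f A B / B → P on { 'f' }

A FIRST/FIRST conflict occurs when two productions N → α and N → β for the same non-terminal have FIRST(α) ∩ FIRST(β) ≠ ∅ (with ε ∈ FIRST of a nullable right-hand side, so two nullable alternatives also conflict).

FIRST sets of the non-terminals at (or reachable through a nullable prefix from) the front of some alternative:
  FIRST(B) = { '(', 'f' }
  FIRST(Y) = { '(' }
  FIRST(P) = { '(', 'f' }

Productions for P:
  P → (: FIRST = { '(' }
  P → B Y: FIRST = { '(', 'f' }
Productions for Y:
  Y → ( Y y: FIRST = { '(' }
  Y → Y y y: FIRST = { '(' }
  Y → (: FIRST = { '(' }
Productions for B:
  B → Y ( B: FIRST = { '(' }
  B → f A B: FIRST = { 'f' }
  B → P: FIRST = { '(', 'f' }
A has only one production, so no FIRST/FIRST conflict is possible there.

Conflict for P: P → ( and P → B Y
  Overlap: { '(' }
Conflict for Y: Y → ( Y y and Y → Y y y
  Overlap: { '(' }
Conflict for Y: Y → ( Y y and Y → (
  Overlap: { '(' }
Conflict for Y: Y → Y y y and Y → (
  Overlap: { '(' }
Conflict for B: B → Y ( B and B → P
  Overlap: { '(' }
Conflict for B: B → f A B and B → P
  Overlap: { 'f' }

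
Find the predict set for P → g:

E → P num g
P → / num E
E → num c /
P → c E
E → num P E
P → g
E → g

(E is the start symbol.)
PREDICT(P → g) = (FIRST(RHS) \ {ε}) ∪ (FOLLOW(P) if ε ∈ FIRST(RHS), i.e. RHS ⇒* ε)
FIRST(g) = { 'g' }
ε ∉ FIRST(g), so FOLLOW(P) is not added.
PREDICT(P → g) = { 'g' }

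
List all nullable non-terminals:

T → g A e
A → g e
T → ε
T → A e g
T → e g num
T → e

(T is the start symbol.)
A non-terminal is nullable if it can derive ε (the empty string): either it has an ε-production, or it has a production whose right-hand side consists entirely of nullable non-terminals.

ε-productions: T → ε
So T is immediately nullable.
No further non-terminal can be added: every production for the remaining non-terminals contains a terminal or a non-nullable non-terminal.
Nullable = { 'T' }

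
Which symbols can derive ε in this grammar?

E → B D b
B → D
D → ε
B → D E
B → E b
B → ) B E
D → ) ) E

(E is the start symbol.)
ε-productions: D → ε
So D is immediately nullable.
B → D: every symbol on the right is nullable, so B is nullable too.
No further non-terminal can be added: every production for the remaining non-terminals contains a terminal or a non-nullable non-terminal.
Nullable = { 'B', 'D' }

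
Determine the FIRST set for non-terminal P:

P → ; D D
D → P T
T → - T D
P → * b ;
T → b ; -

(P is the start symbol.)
From P → ; D D:
  - ';' is a terminal: add ';' and stop
From P → * b ;:
  - '*' is a terminal: add '*' and stop

Collecting: FIRST(P) = { '*', ';' }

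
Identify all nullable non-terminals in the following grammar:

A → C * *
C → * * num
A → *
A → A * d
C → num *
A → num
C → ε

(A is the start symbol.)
{ 'C' }

A non-terminal is nullable if it can derive ε (the empty string): either it has an ε-production, or it has a production whose right-hand side consists entirely of nullable non-terminals.

ε-productions: C → ε
So C is immediately nullable.
No further non-terminal can be added: every production for the remaining non-terminals contains a terminal or a non-nullable non-terminal.
Nullable = { 'C' }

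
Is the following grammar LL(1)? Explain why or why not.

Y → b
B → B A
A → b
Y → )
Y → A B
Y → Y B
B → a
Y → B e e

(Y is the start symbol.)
No. Predict set conflict for Y: { 'b' }

A grammar is LL(1) if for each non-terminal N with multiple productions, the predict sets of those productions are pairwise disjoint, where PREDICT(N → α) = (FIRST(α) \ {ε}) ∪ (FOLLOW(N) if α ⇒* ε).

Relevant sets:
  FIRST(A) = { 'b' }
  FIRST(Y) = { ')', 'a', 'b' }
  FIRST(B) = { 'a' }

For Y:
  PREDICT(Y → b) = { 'b' }
  PREDICT(Y → ')') = { ')' }
  PREDICT(Y → A B) = { 'b' }
  PREDICT(Y → Y B) = { ')', 'a', 'b' }
  PREDICT(Y → B e e) = { 'a' }
For B:
  PREDICT(B → B A) = { 'a' }
  PREDICT(B → a) = { 'a' }
A has a single production, so nothing to check there.

Conflict found: Predict set conflict for Y: { 'b' }
The grammar is NOT LL(1).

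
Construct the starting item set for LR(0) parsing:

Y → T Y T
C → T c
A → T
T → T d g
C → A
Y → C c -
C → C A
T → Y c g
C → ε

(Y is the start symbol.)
First, augment the grammar with Y' → Y
I₀ = CLOSURE({ [Y' → . Y] }):
  [Y' → . Y] has the dot before Y: add [Y → . T Y T], [Y → . C c -]
  [Y → . T Y T] has the dot before T: add [T → . T d g], [T → . Y c g]
  [Y → . C c -] has the dot before C: add [C → . T c], [C → . A], [C → . C A], [C → .]
  [C → . A] has the dot before A: add [A → . T]
No further items can be added.

I₀ = { [A → . T], [C → . A], [C → . C A], [C → . T c], [C → .], [T → . T d g], [T → . Y c g], [Y → . C c -], [Y → . T Y T], [Y' → . Y] }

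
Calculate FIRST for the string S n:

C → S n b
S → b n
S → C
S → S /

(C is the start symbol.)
{ 'b' }

FIRST sets of the non-terminals involved (from the grammar, by fixed-point iteration):
  FIRST(S) = { 'b' }

To compute FIRST(S n), process the symbols left to right:
Symbol S is a non-terminal. Add FIRST(S) \ {ε} = { 'b' }
S is not nullable (ε ∉ FIRST(S)), so stop here.
FIRST(S n) = { 'b' }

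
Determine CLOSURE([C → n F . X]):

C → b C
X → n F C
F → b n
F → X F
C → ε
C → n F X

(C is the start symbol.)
{ [C → n F . X], [X → . n F C] }

Start with: [C → n F . X]
  [C → n F . X] has the dot before X: add [X → . n F C]
No further items can be added.

CLOSURE = { [C → n F . X], [X → . n F C] }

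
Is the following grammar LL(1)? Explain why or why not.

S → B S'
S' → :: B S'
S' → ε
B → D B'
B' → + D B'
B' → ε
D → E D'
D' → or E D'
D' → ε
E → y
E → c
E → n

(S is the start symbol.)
Yes, the grammar is LL(1).

Relevant sets:
  FOLLOW(S') = { $ }
  FOLLOW(B') = { $, '::' }
  FOLLOW(D') = { $, '+', '::' }

For S':
  PREDICT(S' → :: B S') = { '::' }
  PREDICT(S' → ε) = { $ }
For B':
  PREDICT(B' → '+' D B') = { '+' }
  PREDICT(B' → ε) = { $, '::' }
For D':
  PREDICT(D' → or E D') = { 'or' }
  PREDICT(D' → ε) = { $, '+', '::' }
For E:
  PREDICT(E → y) = { 'y' }
  PREDICT(E → c) = { 'c' }
  PREDICT(E → n) = { 'n' }
S, B, D have a single production, so nothing to check there.

All predict sets are disjoint. The grammar IS LL(1).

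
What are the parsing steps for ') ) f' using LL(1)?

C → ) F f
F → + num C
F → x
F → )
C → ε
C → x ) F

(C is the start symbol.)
LL(1) parsing maintains a stack (initially the start symbol over $) and the input. At each step: if the stack top is a terminal, match it against the current input token; if it is a non-terminal N, replace it with the RHS of M[N, lookahead] (the unique production whose predict set contains the lookahead).

Stack is shown with the top on the left.

Stack    Input    Action
------------------------
C $      ) ) f $  output C → ) F f
) F f $  ) ) f $  match ')'
F f $    ) f $    output F → )
) f $    ) f $    match ')'
f $      f $      match 'f'
$        $        accept

The string is accepted.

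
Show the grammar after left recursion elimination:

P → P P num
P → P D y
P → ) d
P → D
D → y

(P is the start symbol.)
P is directly left-recursive. The standard transformation for
  A → A α₁ | ... | A α_m | β₁ | ... | β_n
is
  A  → β₁ A' | ... | β_n A'
  A' → α₁ A' | ... | α_m A' | ε

P → ) d becomes P → ) d P'
P → D becomes P → D P'
P → P P num becomes P' → P num P'
P → P D y becomes P' → D y P'
Add P' → ε

Productions for other non-terminals are unchanged:
  D → y

Resulting grammar:
P → ) d P'
P → D P'
P' → P num P'
P' → D y P'
P' → ε
D → y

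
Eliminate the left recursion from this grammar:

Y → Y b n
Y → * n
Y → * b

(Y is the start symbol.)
Y → * n Y'
Y → * b Y'
Y' → b n Y'
Y' → ε

Y is directly left-recursive. The standard transformation for
  A → A α₁ | ... | A α_m | β₁ | ... | β_n
is
  A  → β₁ A' | ... | β_n A'
  A' → α₁ A' | ... | α_m A' | ε

Y → * n becomes Y → * n Y'
Y → * b becomes Y → * b Y'
Y → Y b n becomes Y' → b n Y'
Add Y' → ε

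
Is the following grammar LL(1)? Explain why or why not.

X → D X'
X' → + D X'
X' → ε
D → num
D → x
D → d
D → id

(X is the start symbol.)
Yes, the grammar is LL(1).

Relevant sets:
  FOLLOW(X') = { $ }

For X':
  PREDICT(X' → '+' D X') = { '+' }
  PREDICT(X' → ε) = { $ }
For D:
  PREDICT(D → num) = { 'num' }
  PREDICT(D → x) = { 'x' }
  PREDICT(D → d) = { 'd' }
  PREDICT(D → id) = { 'id' }
X has a single production, so nothing to check there.

All predict sets are disjoint. The grammar IS LL(1).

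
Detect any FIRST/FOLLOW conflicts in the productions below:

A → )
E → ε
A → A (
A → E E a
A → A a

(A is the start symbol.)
A FIRST/FOLLOW conflict occurs when a non-terminal N has a nullable alternative N → β (β ⇒* ε) and another alternative N → α with FIRST(α) ∩ FOLLOW(N) ≠ ∅: on such a lookahead the parser cannot decide between expanding α and letting N vanish via β.

Nullable non-terminals: E.
E has a nullable alternative but only one production, so nothing to check.

A has no nullable alternative, so no FIRST/FOLLOW check is needed there.

No FIRST/FOLLOW conflicts found.

Answer: No FIRST/FOLLOW conflicts.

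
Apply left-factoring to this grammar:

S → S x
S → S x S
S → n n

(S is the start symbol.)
S → S x S'
S' → ε
S' → S
S → n n

Left-factoring transforms A → αβ₁ | αβ₂ into A → αA' and A' → β₁ | β₂
(α is the longest common prefix among the alternatives). Repeat until
no nonterminal has two alternatives with a common prefix.

Round 1: S has alternatives sharing prefix 'S x'. Introduce S': S → S x S'
  Add: S' → ε
  Add: S' → S

No remaining common prefixes — done.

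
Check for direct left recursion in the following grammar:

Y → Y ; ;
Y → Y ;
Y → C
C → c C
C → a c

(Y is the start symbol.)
Yes, Y is left-recursive

Y → Y ; ;: LEFT RECURSIVE (starts with Y)
Y → Y ;: LEFT RECURSIVE (starts with Y)
Y → C: starts with C
C → c C: starts with c
C → a c: starts with a

The grammar has direct left recursion on: Y.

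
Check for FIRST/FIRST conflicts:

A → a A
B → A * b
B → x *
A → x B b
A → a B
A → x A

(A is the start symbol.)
A FIRST/FIRST conflict occurs when two productions N → α and N → β for the same non-terminal have FIRST(α) ∩ FIRST(β) ≠ ∅ (with ε ∈ FIRST of a nullable right-hand side, so two nullable alternatives also conflict).

FIRST sets of the non-terminals at (or reachable through a nullable prefix from) the front of some alternative:
  FIRST(A) = { 'a', 'x' }

Productions for A:
  A → a A: FIRST = { 'a' }
  A → x B b: FIRST = { 'x' }
  A → a B: FIRST = { 'a' }
  A → x A: FIRST = { 'x' }
Productions for B:
  B → A * b: FIRST = { 'a', 'x' }
  B → x *: FIRST = { 'x' }

Conflict for A: A → a A and A → a B
  Overlap: { 'a' }
Conflict for A: A → x B b and A → x A
  Overlap: { 'x' }
Conflict for B: B → A * b and B → x *
  Overlap: { 'x' }

Answer: Yes. A → a A / A → a B on { 'a' }; A → x B b / A → x A on { 'x' }; B → A '*' b / B → x '*' on { 'x' }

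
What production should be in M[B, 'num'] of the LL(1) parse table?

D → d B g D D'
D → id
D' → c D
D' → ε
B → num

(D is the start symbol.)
B → num

To find M[B, 'num'], we find productions for B where 'num' is in the predict set (PREDICT(N → α) = (FIRST(α) \ {ε}) ∪ (FOLLOW(N) if α ⇒* ε)).

B → num: PREDICT = { 'num' }
  'num' is in predict set, so this production goes in M[B, 'num']

M[B, 'num'] = B → num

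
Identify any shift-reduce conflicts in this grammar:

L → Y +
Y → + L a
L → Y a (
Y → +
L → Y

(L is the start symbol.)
Yes — I1: [Y → + .] vs [Y → . +]; I3: [L → Y .] vs [L → Y . +]

A shift-reduce conflict occurs when an LR(0) state has both:
  - a complete (reduce) item [A → α .] (dot at the end), and
  - a shift item [B → β . c γ] (dot before a terminal).

Augment with L' → L and build the canonical LR(0) collection (I0 = CLOSURE({[L' → . L]}), then GOTO on every symbol after a dot until no new states appear). It has 9 states:
  I0: { [L → . Y +], [L → . Y a (], [L → . Y], [L' → . L], [Y → . + L a], [Y → . +] }  — shift
  I1: { [L → . Y +], [L → . Y a (], [L → . Y], [Y → + . L a], [Y → + .], [Y → . + L a], [Y → . +] }  — shift, reduce
  I2: { [L' → L .] }  — accept
  I3: { [L → Y . +], [L → Y . a (], [L → Y .] }  — shift, reduce
  I4: { [L → Y + .] }  — reduce
  I5: { [L → Y a . (] }  — shift
  I6: { [L → Y a ( .] }  — reduce
  I7: { [Y → + L . a] }  — shift
  I8: { [Y → + L a .] }  — reduce

I1 contains reduce item [Y → + .] and shift items [Y → . +], [Y → . + L a] — shift-reduce conflict.
I3 contains reduce item [L → Y .] and shift items [L → Y . +], [L → Y . a (] — shift-reduce conflict.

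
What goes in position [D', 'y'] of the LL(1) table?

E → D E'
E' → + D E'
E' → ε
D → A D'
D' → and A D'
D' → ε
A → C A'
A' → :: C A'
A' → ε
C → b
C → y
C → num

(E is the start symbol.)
Empty (error entry)

To find M[D', 'y'], we find productions for D' where 'y' is in the predict set (PREDICT(N → α) = (FIRST(α) \ {ε}) ∪ (FOLLOW(N) if α ⇒* ε)).

Relevant sets:
  FOLLOW(D') = { $, '+' }

D' → and A D': PREDICT = { 'and' }
D' → ε: PREDICT = { $, '+' }

M[D', 'y'] is empty (no production applies)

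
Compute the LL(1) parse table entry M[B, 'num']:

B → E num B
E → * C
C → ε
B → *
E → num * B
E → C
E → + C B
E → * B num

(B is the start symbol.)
To find M[B, 'num'], we find productions for B where 'num' is in the predict set (PREDICT(N → α) = (FIRST(α) \ {ε}) ∪ (FOLLOW(N) if α ⇒* ε)).

Relevant sets:
  FIRST(E) = { '*', '+', 'num', ε }

B → E num B: PREDICT = { '*', '+', 'num' }
  'num' is in predict set, so this production goes in M[B, 'num']
B → *: PREDICT = { '*' }

M[B, 'num'] = B → E num B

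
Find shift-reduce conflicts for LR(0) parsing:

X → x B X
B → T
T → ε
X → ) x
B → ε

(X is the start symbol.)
A shift-reduce conflict occurs when an LR(0) state has both:
  - a complete (reduce) item [A → α .] (dot at the end), and
  - a shift item [B → β . c γ] (dot before a terminal).

Augment with X' → X and build the canonical LR(0) collection (I0 = CLOSURE({[X' → . X]}), then GOTO on every symbol after a dot until no new states appear). It has 8 states:
  I0: { [X → . ) x], [X → . x B X], [X' → . X] }  — shift
  I1: { [X → ) . x] }  — shift
  I2: { [X' → X .] }  — accept
  I3: { [B → . T], [B → .], [T → .], [X → x . B X] }  — 2 reduces
  I4: { [X → . ) x], [X → . x B X], [X → x B . X] }  — shift
  I5: { [B → T .] }  — reduce
  I6: { [X → x B X .] }  — reduce
  I7: { [X → ) x .] }  — reduce

No state contains both a complete item and a shift item.

Answer: No shift-reduce conflicts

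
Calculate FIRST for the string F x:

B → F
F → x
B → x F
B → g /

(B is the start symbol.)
FIRST sets of the non-terminals involved (from the grammar, by fixed-point iteration):
  FIRST(F) = { 'x' }

To compute FIRST(F x), process the symbols left to right:
Symbol F is a non-terminal. Add FIRST(F) \ {ε} = { 'x' }
F is not nullable (ε ∉ FIRST(F)), so stop here.
FIRST(F x) = { 'x' }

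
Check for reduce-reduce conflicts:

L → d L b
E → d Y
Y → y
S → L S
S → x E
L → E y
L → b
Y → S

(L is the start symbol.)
Yes — I14: [L → b .] vs [L → d L b .]

A reduce-reduce conflict occurs when an LR(0) state has two complete items [A → α .] and [B → β .] — both call for a reduction, and with no lookahead the parser cannot choose between them.

Augment with L' → L and build the canonical LR(0) collection (I0 = CLOSURE({[L' → . L]}), then GOTO on every symbol after a dot until no new states appear). It has 16 states:
  I0: { [E → . d Y], [L → . E y], [L → . b], [L → . d L b], [L' → . L] }  — shift
  I1: { [L → E . y] }  — shift
  I2: { [L' → L .] }  — accept
  I3: { [L → b .] }  — reduce
  I4: { [E → . d Y], [E → d . Y], [L → . E y], [L → . b], [L → . d L b], [L → d . L b], [S → . L S], [S → . x E], [Y → . S], [Y → . y] }  — shift
  I5: { [E → . d Y], [L → . E y], [L → . b], [L → . d L b], [L → d L . b], [S → . L S], [S → . x E], [S → L . S] }  — shift
  I6: { [Y → S .] }  — reduce
  I7: { [E → d Y .] }  — reduce
  I8: { [E → . d Y], [S → x . E] }  — shift
  I9: { [Y → y .] }  — reduce
  I10: { [S → x E .] }  — reduce
  I11: { [E → . d Y], [E → d . Y], [L → . E y], [L → . b], [L → . d L b], [S → . L S], [S → . x E], [Y → . S], [Y → . y] }  — shift
  I12: { [E → . d Y], [L → . E y], [L → . b], [L → . d L b], [S → . L S], [S → . x E], [S → L . S] }  — shift
  I13: { [S → L S .] }  — reduce
  I14: { [L → b .], [L → d L b .] }  — 2 reduces
  I15: { [L → E y .] }  — reduce

I14 contains complete items [L → b .], [L → d L b .] — reduce-reduce conflict.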